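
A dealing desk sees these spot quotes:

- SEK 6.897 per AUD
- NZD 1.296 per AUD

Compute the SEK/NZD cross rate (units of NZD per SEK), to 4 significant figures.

1 SEK ÷ 6.897 = 0.144991 AUD
0.144991 AUD × 1.296 = 0.187908 NZD

SEK/NZD = 0.1879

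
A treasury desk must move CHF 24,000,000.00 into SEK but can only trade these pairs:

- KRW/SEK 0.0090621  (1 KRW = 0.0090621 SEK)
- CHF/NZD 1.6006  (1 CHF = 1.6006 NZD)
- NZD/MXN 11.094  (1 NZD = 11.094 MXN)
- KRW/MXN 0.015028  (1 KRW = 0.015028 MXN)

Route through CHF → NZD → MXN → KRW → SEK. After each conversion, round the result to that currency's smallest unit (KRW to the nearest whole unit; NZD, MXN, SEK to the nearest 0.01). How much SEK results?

SEK 256,986,245.63

CHF 24,000,000.00 × 1.6006 = NZD 38,414,400.00
NZD 38,414,400.00 × 11.094 = MXN 426,169,353.60
MXN 426,169,353.60 ÷ 0.015028 = KRW 28,358,354,645
KRW 28,358,354,645 × 0.0090621 = SEK 256,986,245.63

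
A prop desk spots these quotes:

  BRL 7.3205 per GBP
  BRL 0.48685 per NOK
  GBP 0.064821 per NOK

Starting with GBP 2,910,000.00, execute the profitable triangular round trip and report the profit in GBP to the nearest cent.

Profitable loop is GBP → NOK → BRL → GBP:
GBP 2,910,000.00 ÷ 0.064821 = NOK 44,892,858.80
NOK 44,892,858.80 × 0.48685 = BRL 21,856,088.30
BRL 21,856,088.30 ÷ 7.3205 = GBP 2,985,600.48
Profit = GBP 2,985,600.48 − GBP 2,910,000.00

Profit: GBP 75,600.48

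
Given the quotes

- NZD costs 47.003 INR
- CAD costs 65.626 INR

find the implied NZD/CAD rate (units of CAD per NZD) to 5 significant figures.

NZD/CAD = 0.71623

1 NZD × 47.003 = 47.003 INR
47.003 INR ÷ 65.626 = 0.716225 CAD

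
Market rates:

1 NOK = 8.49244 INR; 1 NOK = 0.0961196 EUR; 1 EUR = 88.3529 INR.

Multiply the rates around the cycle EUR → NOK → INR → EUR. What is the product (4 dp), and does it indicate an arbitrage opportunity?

1.0000 (no arbitrage)

Around EUR → NOK → INR → EUR: 1 ÷ 0.0961196 × 8.49244 ÷ 88.3529 = 0.999999
Product ≈ 1 (deviation 0.000%, within rounding noise).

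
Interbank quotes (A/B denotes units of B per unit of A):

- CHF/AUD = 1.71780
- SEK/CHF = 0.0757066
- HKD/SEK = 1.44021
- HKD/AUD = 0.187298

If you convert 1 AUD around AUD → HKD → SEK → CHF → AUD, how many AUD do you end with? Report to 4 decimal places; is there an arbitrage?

1.0000 (no arbitrage)

Around AUD → HKD → SEK → CHF → AUD: 1 ÷ 0.187298 × 1.44021 × 0.0757066 × 1.71780 = 0.999998
Product ≈ 1 (deviation 0.000%, within rounding noise).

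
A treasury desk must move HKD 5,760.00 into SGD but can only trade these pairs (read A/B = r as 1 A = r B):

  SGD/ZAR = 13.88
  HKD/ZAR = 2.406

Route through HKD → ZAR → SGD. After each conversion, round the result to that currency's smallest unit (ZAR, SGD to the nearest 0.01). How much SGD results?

SGD 998.46

HKD 5,760.00 × 2.406 = ZAR 13,858.56
ZAR 13,858.56 ÷ 13.88 = SGD 998.46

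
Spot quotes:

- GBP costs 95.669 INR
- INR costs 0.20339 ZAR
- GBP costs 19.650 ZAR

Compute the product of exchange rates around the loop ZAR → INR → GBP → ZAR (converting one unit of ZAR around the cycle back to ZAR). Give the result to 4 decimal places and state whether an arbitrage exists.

Around ZAR → INR → GBP → ZAR: 1 ÷ 0.20339 ÷ 95.669 × 19.650 = 1.009861
Product > 1; profitable direction is ZAR → INR → GBP → ZAR.

1.0099 (arbitrage exists)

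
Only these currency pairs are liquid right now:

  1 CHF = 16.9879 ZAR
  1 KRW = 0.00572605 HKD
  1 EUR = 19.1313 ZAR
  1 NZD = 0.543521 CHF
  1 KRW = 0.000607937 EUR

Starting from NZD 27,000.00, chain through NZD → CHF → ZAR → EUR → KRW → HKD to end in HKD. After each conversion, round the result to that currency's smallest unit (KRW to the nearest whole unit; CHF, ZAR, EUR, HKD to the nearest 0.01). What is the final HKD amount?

HKD 122,736.00

NZD 27,000.00 × 0.543521 = CHF 14,675.07
CHF 14,675.07 × 16.9879 = ZAR 249,298.62
ZAR 249,298.62 ÷ 19.1313 = EUR 13,030.93
EUR 13,030.93 ÷ 0.000607937 = KRW 21,434,672
KRW 21,434,672 × 0.00572605 = HKD 122,736.00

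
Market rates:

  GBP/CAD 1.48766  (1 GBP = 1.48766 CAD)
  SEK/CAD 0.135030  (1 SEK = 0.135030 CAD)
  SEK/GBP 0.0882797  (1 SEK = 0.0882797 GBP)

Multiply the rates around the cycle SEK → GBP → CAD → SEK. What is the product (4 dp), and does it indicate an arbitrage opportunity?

Around SEK → GBP → CAD → SEK: 1 × 0.0882797 × 1.48766 ÷ 0.135030 = 0.972600
Product < 1; profitable direction is SEK → CAD → GBP → SEK.

0.9726 (arbitrage exists)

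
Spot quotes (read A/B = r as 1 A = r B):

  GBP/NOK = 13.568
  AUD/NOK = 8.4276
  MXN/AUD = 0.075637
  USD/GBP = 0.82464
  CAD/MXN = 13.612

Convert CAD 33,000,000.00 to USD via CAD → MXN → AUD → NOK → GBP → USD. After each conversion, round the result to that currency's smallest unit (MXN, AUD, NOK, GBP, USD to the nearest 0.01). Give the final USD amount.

USD 25,591,388.98

CAD 33,000,000.00 × 13.612 = MXN 449,196,000.00
MXN 449,196,000.00 × 0.075637 = AUD 33,975,837.85
AUD 33,975,837.85 × 8.4276 = NOK 286,334,771.06
NOK 286,334,771.06 ÷ 13.568 = GBP 21,103,683.01
GBP 21,103,683.01 ÷ 0.82464 = USD 25,591,388.98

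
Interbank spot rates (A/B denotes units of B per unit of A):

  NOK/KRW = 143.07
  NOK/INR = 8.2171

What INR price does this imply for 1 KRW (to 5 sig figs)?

1 KRW ÷ 143.07 = 0.00698959 NOK
0.00698959 NOK × 8.2171 = 0.0574341 INR

KRW/INR = 0.057434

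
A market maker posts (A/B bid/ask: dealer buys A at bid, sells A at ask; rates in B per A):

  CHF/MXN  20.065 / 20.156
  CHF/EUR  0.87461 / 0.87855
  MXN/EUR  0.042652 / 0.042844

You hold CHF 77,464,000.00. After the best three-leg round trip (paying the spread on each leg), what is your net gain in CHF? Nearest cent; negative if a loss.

Best loop CHF → EUR → MXN → CHF:
CHF 77,464,000.00 × 0.87461 (sell CHF at bid) = EUR 67,750,789.04
EUR 67,750,789.04 ÷ 0.042844 (buy MXN at ask) = MXN 1,581,336,687.52
MXN 1,581,336,687.52 ÷ 20.156 (buy CHF at ask) = CHF 78,454,886.26

Net profit: CHF 990,886.26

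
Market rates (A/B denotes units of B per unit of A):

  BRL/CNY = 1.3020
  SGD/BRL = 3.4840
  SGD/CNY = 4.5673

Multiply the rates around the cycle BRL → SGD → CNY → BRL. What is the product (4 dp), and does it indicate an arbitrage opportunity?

Around BRL → SGD → CNY → BRL: 1 ÷ 3.4840 × 4.5673 ÷ 1.3020 = 1.006863
Product > 1; profitable direction is BRL → SGD → CNY → BRL.

1.0069 (arbitrage exists)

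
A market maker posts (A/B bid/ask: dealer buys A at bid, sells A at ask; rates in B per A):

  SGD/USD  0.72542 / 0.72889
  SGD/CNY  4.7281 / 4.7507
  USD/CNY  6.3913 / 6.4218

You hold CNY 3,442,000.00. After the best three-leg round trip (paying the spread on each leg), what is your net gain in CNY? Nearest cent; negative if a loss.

Best loop CNY → USD → SGD → CNY:
CNY 3,442,000.00 ÷ 6.4218 (buy USD at ask) = USD 535,986.79
USD 535,986.79 ÷ 0.72889 (buy SGD at ask) = SGD 735,346.62
SGD 735,346.62 × 4.7281 (sell SGD at bid) = CNY 3,476,792.34

Net profit: CNY 34,792.34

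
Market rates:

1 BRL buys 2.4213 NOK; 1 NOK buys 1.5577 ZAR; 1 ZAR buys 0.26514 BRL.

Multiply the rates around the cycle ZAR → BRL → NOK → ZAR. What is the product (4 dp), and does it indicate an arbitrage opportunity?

Around ZAR → BRL → NOK → ZAR: 1 × 0.26514 × 2.4213 × 1.5577 = 1.000018
Product ≈ 1 (deviation 0.002%, within rounding noise).

1.0000 (no arbitrage)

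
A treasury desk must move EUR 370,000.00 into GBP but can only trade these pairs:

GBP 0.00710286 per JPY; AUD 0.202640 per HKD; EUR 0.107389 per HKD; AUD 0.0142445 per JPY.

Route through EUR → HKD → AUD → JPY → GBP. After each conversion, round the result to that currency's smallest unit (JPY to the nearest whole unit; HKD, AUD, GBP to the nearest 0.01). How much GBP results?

GBP 348,139.38

EUR 370,000.00 ÷ 0.107389 = HKD 3,445,418.06
HKD 3,445,418.06 × 0.202640 = AUD 698,179.52
AUD 698,179.52 ÷ 0.0142445 = JPY 49,013,972
JPY 49,013,972 × 0.00710286 = GBP 348,139.38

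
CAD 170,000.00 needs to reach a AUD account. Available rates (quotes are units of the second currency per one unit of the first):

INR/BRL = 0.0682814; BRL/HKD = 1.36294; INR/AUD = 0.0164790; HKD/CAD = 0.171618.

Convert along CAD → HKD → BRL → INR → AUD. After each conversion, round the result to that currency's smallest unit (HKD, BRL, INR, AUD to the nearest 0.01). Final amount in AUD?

CAD 170,000.00 ÷ 0.171618 = HKD 990,572.08
HKD 990,572.08 ÷ 1.36294 = BRL 726,790.67
BRL 726,790.67 ÷ 0.0682814 = INR 10,644,050.50
INR 10,644,050.50 × 0.0164790 = AUD 175,403.31

AUD 175,403.31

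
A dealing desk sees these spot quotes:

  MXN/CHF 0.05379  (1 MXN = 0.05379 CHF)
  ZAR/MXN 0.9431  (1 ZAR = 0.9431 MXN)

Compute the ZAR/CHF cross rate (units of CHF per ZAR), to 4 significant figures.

ZAR/CHF = 0.05073

1 ZAR × 0.9431 = 0.9431 MXN
0.9431 MXN × 0.05379 = 0.0507293 CHF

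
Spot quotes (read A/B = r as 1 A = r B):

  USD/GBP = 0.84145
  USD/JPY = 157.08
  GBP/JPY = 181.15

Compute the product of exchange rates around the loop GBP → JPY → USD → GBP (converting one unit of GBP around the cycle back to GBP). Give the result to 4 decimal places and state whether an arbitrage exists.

0.9704 (arbitrage exists)

Around GBP → JPY → USD → GBP: 1 × 181.15 ÷ 157.08 × 0.84145 = 0.970389
Product < 1; profitable direction is GBP → USD → JPY → GBP.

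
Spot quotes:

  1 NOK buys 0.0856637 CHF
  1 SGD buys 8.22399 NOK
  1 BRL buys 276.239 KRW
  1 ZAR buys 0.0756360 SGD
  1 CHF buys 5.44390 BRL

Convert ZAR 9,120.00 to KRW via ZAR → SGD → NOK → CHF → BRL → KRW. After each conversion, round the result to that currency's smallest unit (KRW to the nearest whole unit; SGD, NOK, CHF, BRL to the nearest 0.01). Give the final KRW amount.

KRW 730,796

ZAR 9,120.00 × 0.0756360 = SGD 689.80
SGD 689.80 × 8.22399 = NOK 5,672.91
NOK 5,672.91 × 0.0856637 = CHF 485.96
CHF 485.96 × 5.44390 = BRL 2,645.52
BRL 2,645.52 × 276.239 = KRW 730,796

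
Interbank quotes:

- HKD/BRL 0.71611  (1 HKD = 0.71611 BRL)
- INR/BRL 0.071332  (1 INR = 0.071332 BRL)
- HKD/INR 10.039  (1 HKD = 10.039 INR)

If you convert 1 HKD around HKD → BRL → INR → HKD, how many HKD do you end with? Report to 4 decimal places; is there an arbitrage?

1.0000 (no arbitrage)

Around HKD → BRL → INR → HKD: 1 × 0.71611 ÷ 0.071332 ÷ 10.039 = 1.000011
Product ≈ 1 (deviation 0.001%, within rounding noise).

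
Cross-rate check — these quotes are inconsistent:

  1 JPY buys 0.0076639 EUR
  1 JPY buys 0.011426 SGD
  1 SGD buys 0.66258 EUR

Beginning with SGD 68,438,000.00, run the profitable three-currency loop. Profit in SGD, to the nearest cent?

Profit: SGD 843,071.61

Profitable loop is SGD → JPY → EUR → SGD:
SGD 68,438,000.00 ÷ 0.011426 = JPY 5,989,672,676
JPY 5,989,672,676 × 0.0076639 = EUR 45,904,252.42
EUR 45,904,252.42 ÷ 0.66258 = SGD 69,281,071.61
Profit = SGD 69,281,071.61 − SGD 68,438,000.00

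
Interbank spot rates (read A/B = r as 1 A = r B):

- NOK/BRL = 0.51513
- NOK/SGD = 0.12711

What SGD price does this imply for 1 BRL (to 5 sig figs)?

1 BRL ÷ 0.51513 = 1.94126 NOK
1.94126 NOK × 0.12711 = 0.246753 SGD

BRL/SGD = 0.24675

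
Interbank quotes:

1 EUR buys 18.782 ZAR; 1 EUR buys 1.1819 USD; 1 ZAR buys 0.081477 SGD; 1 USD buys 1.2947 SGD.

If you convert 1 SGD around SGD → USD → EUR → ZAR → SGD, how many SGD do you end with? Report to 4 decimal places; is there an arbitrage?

Around SGD → USD → EUR → ZAR → SGD: 1 ÷ 1.2947 ÷ 1.1819 × 18.782 × 0.081477 = 1.000062
Product ≈ 1 (deviation 0.006%, within rounding noise).

1.0001 (no arbitrage)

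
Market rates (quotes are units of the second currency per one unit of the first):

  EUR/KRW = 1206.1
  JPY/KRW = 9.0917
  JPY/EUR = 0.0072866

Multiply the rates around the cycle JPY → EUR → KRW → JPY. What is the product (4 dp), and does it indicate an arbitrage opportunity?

0.9666 (arbitrage exists)

Around JPY → EUR → KRW → JPY: 1 × 0.0072866 × 1206.1 ÷ 9.0917 = 0.966636
Product < 1; profitable direction is JPY → KRW → EUR → JPY.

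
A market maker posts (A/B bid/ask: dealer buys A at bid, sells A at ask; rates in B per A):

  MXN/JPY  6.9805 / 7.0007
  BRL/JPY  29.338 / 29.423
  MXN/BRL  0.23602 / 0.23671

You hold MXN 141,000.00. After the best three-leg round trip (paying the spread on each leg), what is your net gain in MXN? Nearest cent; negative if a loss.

Best loop MXN → JPY → BRL → MXN:
MXN 141,000.00 × 6.9805 (sell MXN at bid) = JPY 984,250
JPY 984,250 ÷ 29.423 (buy BRL at ask) = BRL 33,451.74
BRL 33,451.74 ÷ 0.23671 (buy MXN at ask) = MXN 141,319.50

Net profit: MXN 319.50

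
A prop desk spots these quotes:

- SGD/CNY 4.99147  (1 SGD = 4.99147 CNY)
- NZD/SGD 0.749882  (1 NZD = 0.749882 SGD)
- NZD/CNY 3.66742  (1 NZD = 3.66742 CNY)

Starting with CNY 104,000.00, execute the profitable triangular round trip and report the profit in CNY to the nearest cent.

Profit: CNY 2,143.67

Profitable loop is CNY → NZD → SGD → CNY:
CNY 104,000.00 ÷ 3.66742 = NZD 28,357.81
NZD 28,357.81 × 0.749882 = SGD 21,265.01
SGD 21,265.01 × 4.99147 = CNY 106,143.67
Profit = CNY 106,143.67 − CNY 104,000.00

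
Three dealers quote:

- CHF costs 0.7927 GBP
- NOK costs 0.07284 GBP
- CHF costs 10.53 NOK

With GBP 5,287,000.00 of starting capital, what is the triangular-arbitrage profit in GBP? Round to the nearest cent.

Profitable loop is GBP → NOK → CHF → GBP:
GBP 5,287,000.00 ÷ 0.07284 = NOK 72,583,745.19
NOK 72,583,745.19 ÷ 10.53 = CHF 6,893,043.23
CHF 6,893,043.23 × 0.7927 = GBP 5,464,115.37
Profit = GBP 5,464,115.37 − GBP 5,287,000.00

Profit: GBP 177,115.37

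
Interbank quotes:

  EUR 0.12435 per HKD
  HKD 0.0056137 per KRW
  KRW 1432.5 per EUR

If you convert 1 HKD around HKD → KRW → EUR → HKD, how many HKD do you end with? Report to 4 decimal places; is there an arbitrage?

1.0000 (no arbitrage)

Around HKD → KRW → EUR → HKD: 1 ÷ 0.0056137 ÷ 1432.5 ÷ 0.12435 = 1.000024
Product ≈ 1 (deviation 0.002%, within rounding noise).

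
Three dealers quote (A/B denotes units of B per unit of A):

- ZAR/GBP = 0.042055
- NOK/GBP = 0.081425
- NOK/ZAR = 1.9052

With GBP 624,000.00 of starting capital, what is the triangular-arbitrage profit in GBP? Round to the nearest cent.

Profit: GBP 10,138.54

Profitable loop is GBP → ZAR → NOK → GBP:
GBP 624,000.00 ÷ 0.042055 = ZAR 14,837,712.52
ZAR 14,837,712.52 ÷ 1.9052 = NOK 7,788,007.83
NOK 7,788,007.83 × 0.081425 = GBP 634,138.54
Profit = GBP 634,138.54 − GBP 624,000.00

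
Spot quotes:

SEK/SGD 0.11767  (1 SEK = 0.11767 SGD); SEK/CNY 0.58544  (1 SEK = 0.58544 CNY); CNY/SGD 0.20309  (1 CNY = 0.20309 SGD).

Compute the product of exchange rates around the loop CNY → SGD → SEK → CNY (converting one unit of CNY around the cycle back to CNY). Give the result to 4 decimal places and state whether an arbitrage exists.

Around CNY → SGD → SEK → CNY: 1 × 0.20309 ÷ 0.11767 × 0.58544 = 1.010428
Product > 1; profitable direction is CNY → SGD → SEK → CNY.

1.0104 (arbitrage exists)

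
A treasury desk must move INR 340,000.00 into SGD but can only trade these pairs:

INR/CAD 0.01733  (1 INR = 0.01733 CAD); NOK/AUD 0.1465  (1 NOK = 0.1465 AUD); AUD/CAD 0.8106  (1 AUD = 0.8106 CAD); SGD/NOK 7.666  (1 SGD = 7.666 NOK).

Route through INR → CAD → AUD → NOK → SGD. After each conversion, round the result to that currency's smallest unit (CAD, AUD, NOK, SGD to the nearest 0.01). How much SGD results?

INR 340,000.00 × 0.01733 = CAD 5,892.20
CAD 5,892.20 ÷ 0.8106 = AUD 7,268.94
AUD 7,268.94 ÷ 0.1465 = NOK 49,617.34
NOK 49,617.34 ÷ 7.666 = SGD 6,472.39

SGD 6,472.39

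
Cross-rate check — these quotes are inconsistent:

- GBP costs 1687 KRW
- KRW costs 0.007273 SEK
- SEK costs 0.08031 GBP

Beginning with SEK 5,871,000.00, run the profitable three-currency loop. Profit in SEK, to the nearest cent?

Profit: SEK 87,182.26

Profitable loop is SEK → KRW → GBP → SEK:
SEK 5,871,000.00 ÷ 0.007273 = KRW 807,232,229
KRW 807,232,229 ÷ 1687 = GBP 478,501.62
GBP 478,501.62 ÷ 0.08031 = SEK 5,958,182.26
Profit = SEK 5,958,182.26 − SEK 5,871,000.00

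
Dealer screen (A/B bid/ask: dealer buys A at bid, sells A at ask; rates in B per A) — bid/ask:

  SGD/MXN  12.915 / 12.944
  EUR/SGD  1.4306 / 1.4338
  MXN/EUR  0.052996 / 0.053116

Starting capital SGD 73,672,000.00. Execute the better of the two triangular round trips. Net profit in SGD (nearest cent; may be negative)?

Net profit: SGD 1,062,307.98

Best loop SGD → EUR → MXN → SGD:
SGD 73,672,000.00 ÷ 1.4338 (buy EUR at ask) = EUR 51,382,340.63
EUR 51,382,340.63 ÷ 0.053116 (buy MXN at ask) = MXN 967,360,882.47
MXN 967,360,882.47 ÷ 12.944 (buy SGD at ask) = SGD 74,734,307.98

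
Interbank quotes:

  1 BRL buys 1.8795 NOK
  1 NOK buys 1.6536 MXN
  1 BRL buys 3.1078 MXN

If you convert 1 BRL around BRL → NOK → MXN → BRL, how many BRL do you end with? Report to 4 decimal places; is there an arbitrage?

1.0000 (no arbitrage)

Around BRL → NOK → MXN → BRL: 1 × 1.8795 × 1.6536 ÷ 3.1078 = 1.000045
Product ≈ 1 (deviation 0.005%, within rounding noise).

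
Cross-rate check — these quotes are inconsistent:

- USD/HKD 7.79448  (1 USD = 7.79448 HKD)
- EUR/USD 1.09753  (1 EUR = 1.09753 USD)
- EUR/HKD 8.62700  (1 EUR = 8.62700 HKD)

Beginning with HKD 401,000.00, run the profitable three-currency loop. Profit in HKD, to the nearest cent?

Profitable loop is HKD → USD → EUR → HKD:
HKD 401,000.00 ÷ 7.79448 = USD 51,446.66
USD 51,446.66 ÷ 1.09753 = EUR 46,874.95
EUR 46,874.95 × 8.62700 = HKD 404,390.20
Profit = HKD 404,390.20 − HKD 401,000.00

Profit: HKD 3,390.20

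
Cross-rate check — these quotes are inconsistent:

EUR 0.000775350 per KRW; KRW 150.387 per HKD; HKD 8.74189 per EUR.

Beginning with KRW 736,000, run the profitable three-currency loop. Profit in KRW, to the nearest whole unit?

Profit: KRW 14,224

Profitable loop is KRW → EUR → HKD → KRW:
KRW 736,000 × 0.000775350 = EUR 570.66
EUR 570.66 × 8.74189 = HKD 4,988.63
HKD 4,988.63 × 150.387 = KRW 750,224
Profit = KRW 750,224 − KRW 736,000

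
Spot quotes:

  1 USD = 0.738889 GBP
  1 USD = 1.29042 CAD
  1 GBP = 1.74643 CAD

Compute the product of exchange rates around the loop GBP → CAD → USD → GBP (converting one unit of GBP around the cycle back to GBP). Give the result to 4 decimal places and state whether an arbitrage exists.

Around GBP → CAD → USD → GBP: 1 × 1.74643 ÷ 1.29042 × 0.738889 = 0.999998
Product ≈ 1 (deviation 0.000%, within rounding noise).

1.0000 (no arbitrage)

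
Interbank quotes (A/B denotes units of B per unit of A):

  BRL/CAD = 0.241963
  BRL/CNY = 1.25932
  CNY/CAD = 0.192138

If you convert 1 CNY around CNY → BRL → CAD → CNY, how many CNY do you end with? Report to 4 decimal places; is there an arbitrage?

Around CNY → BRL → CAD → CNY: 1 ÷ 1.25932 × 0.241963 ÷ 0.192138 = 0.999999
Product ≈ 1 (deviation 0.000%, within rounding noise).

1.0000 (no arbitrage)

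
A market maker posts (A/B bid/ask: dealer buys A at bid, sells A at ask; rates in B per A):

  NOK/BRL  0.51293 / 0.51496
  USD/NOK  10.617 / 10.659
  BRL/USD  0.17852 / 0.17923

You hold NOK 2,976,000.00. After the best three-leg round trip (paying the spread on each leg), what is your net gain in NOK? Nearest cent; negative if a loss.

Best loop NOK → USD → BRL → NOK:
NOK 2,976,000.00 ÷ 10.659 (buy USD at ask) = USD 279,200.68
USD 279,200.68 ÷ 0.17923 (buy BRL at ask) = BRL 1,557,778.69
BRL 1,557,778.69 ÷ 0.51496 (buy NOK at ask) = NOK 3,025,047.95

Net profit: NOK 49,047.95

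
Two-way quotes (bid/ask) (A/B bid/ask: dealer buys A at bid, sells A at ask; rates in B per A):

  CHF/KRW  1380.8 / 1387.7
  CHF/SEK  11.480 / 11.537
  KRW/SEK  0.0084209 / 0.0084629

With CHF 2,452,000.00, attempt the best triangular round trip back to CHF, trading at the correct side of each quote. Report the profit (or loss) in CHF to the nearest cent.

Net profit: CHF 19,251.02

Best loop CHF → KRW → SEK → CHF:
CHF 2,452,000.00 × 1380.8 (sell CHF at bid) = KRW 3,385,721,600
KRW 3,385,721,600 × 0.0084209 (sell KRW at bid) = SEK 28,510,823.02
SEK 28,510,823.02 ÷ 11.537 (buy CHF at ask) = CHF 2,471,251.02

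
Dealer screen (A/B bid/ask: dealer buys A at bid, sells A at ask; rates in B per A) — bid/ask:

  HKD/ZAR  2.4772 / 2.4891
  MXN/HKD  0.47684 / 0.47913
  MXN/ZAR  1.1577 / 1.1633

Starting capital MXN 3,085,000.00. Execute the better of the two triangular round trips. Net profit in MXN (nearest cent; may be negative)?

Net profit: MXN 47,544.08

Best loop MXN → HKD → ZAR → MXN:
MXN 3,085,000.00 × 0.47684 (sell MXN at bid) = HKD 1,471,051.40
HKD 1,471,051.40 × 2.4772 (sell HKD at bid) = ZAR 3,644,088.53
ZAR 3,644,088.53 ÷ 1.1633 (buy MXN at ask) = MXN 3,132,544.08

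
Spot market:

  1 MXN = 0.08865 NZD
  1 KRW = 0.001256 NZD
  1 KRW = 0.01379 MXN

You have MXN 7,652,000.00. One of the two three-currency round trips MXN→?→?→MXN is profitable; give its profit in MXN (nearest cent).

Profit: MXN 209,792.82

Profitable loop is MXN → KRW → NZD → MXN:
MXN 7,652,000.00 ÷ 0.01379 = KRW 554,894,851
KRW 554,894,851 × 0.001256 = NZD 696,947.93
NZD 696,947.93 ÷ 0.08865 = MXN 7,861,792.82
Profit = MXN 7,861,792.82 − MXN 7,652,000.00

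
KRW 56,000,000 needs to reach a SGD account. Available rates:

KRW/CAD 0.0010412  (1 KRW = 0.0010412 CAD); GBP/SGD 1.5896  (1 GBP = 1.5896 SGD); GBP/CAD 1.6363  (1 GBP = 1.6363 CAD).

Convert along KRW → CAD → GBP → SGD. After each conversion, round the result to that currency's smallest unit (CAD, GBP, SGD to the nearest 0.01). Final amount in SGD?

SGD 56,643.11

KRW 56,000,000 × 0.0010412 = CAD 58,307.20
CAD 58,307.20 ÷ 1.6363 = GBP 35,633.56
GBP 35,633.56 × 1.5896 = SGD 56,643.11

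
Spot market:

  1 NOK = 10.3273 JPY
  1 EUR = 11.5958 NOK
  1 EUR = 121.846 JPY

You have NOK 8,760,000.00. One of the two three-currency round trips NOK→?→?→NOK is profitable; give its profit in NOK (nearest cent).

Profitable loop is NOK → EUR → JPY → NOK:
NOK 8,760,000.00 ÷ 11.5958 = EUR 755,445.94
EUR 755,445.94 × 121.846 = JPY 92,048,066
JPY 92,048,066 ÷ 10.3273 = NOK 8,913,081.41
Profit = NOK 8,913,081.41 − NOK 8,760,000.00

Profit: NOK 153,081.41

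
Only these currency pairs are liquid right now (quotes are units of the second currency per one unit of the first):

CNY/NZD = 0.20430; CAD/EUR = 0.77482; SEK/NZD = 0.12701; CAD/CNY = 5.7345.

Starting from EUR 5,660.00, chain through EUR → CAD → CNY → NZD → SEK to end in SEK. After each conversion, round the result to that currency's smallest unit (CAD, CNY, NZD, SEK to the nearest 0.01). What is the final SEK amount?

EUR 5,660.00 ÷ 0.77482 = CAD 7,304.92
CAD 7,304.92 × 5.7345 = CNY 41,890.06
CNY 41,890.06 × 0.20430 = NZD 8,558.14
NZD 8,558.14 ÷ 0.12701 = SEK 67,381.62

SEK 67,381.62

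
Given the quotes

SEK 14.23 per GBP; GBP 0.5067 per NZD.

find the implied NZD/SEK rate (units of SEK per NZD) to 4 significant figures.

NZD/SEK = 7.210

1 NZD × 0.5067 = 0.5067 GBP
0.5067 GBP × 14.23 = 7.21034 SEK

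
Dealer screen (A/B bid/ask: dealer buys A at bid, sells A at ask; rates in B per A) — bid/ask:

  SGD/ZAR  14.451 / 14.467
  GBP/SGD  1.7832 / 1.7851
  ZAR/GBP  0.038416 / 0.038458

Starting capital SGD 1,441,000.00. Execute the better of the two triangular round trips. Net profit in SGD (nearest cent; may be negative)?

Net profit: SGD 9,895.90

Best loop SGD → GBP → ZAR → SGD:
SGD 1,441,000.00 ÷ 1.7851 (buy GBP at ask) = GBP 807,237.69
GBP 807,237.69 ÷ 0.038458 (buy ZAR at ask) = ZAR 20,990,111.02
ZAR 20,990,111.02 ÷ 14.467 (buy SGD at ask) = SGD 1,450,895.90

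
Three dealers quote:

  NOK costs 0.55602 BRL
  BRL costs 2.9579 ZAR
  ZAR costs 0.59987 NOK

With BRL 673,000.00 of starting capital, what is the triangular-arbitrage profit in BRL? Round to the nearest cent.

Profit: BRL 9,156.50

Profitable loop is BRL → NOK → ZAR → BRL:
BRL 673,000.00 ÷ 0.55602 = NOK 1,210,388.12
NOK 1,210,388.12 ÷ 0.59987 = ZAR 2,017,750.71
ZAR 2,017,750.71 ÷ 2.9579 = BRL 682,156.50
Profit = BRL 682,156.50 − BRL 673,000.00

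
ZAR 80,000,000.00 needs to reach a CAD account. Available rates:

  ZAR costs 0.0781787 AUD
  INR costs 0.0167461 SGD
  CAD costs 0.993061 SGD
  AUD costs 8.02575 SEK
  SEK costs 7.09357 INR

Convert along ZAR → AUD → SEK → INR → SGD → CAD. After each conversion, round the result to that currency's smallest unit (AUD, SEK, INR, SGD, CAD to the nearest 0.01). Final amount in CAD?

CAD 6,004,359.29

ZAR 80,000,000.00 × 0.0781787 = AUD 6,254,296.00
AUD 6,254,296.00 × 8.02575 = SEK 50,195,416.12
SEK 50,195,416.12 × 7.09357 = INR 356,064,697.93
INR 356,064,697.93 × 0.0167461 = SGD 5,962,695.04
SGD 5,962,695.04 ÷ 0.993061 = CAD 6,004,359.29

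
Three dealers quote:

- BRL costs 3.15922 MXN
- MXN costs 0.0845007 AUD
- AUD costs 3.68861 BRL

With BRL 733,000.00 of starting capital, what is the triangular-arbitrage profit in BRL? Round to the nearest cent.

Profitable loop is BRL → AUD → MXN → BRL:
BRL 733,000.00 ÷ 3.68861 = AUD 198,719.84
AUD 198,719.84 ÷ 0.0845007 = MXN 2,351,694.64
MXN 2,351,694.64 ÷ 3.15922 = BRL 744,390.91
Profit = BRL 744,390.91 − BRL 733,000.00

Profit: BRL 11,390.91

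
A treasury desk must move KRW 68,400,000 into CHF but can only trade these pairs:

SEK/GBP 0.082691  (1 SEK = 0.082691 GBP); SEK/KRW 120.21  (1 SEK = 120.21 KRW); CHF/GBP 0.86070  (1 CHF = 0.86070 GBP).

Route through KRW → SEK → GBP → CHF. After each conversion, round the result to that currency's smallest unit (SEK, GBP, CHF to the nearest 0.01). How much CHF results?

KRW 68,400,000 ÷ 120.21 = SEK 569,004.24
SEK 569,004.24 × 0.082691 = GBP 47,051.53
GBP 47,051.53 ÷ 0.86070 = CHF 54,666.59

CHF 54,666.59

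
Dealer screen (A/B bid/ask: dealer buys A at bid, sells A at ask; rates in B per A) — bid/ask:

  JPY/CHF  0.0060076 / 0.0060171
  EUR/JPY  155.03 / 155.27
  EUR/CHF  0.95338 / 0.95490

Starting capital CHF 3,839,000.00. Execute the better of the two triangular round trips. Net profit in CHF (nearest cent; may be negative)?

Net profit: CHF 78,503.26

Best loop CHF → JPY → EUR → CHF:
CHF 3,839,000.00 ÷ 0.0060171 (buy JPY at ask) = JPY 638,014,991
JPY 638,014,991 ÷ 155.27 (buy EUR at ask) = EUR 4,109,068.01
EUR 4,109,068.01 × 0.95338 (sell EUR at bid) = CHF 3,917,503.26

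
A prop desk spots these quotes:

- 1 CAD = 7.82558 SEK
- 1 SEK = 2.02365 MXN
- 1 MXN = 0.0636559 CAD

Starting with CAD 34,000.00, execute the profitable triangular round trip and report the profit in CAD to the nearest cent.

Profit: CAD 274.37

Profitable loop is CAD → SEK → MXN → CAD:
CAD 34,000.00 × 7.82558 = SEK 266,069.72
SEK 266,069.72 × 2.02365 = MXN 538,431.99
MXN 538,431.99 × 0.0636559 = CAD 34,274.37
Profit = CAD 34,274.37 − CAD 34,000.00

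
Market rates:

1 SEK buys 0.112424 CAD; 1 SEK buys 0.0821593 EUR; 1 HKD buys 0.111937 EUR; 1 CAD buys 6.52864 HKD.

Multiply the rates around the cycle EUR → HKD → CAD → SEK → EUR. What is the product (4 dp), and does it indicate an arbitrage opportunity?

1.0000 (no arbitrage)

Around EUR → HKD → CAD → SEK → EUR: 1 ÷ 0.111937 ÷ 6.52864 ÷ 0.112424 × 0.0821593 = 1.000003
Product ≈ 1 (deviation 0.000%, within rounding noise).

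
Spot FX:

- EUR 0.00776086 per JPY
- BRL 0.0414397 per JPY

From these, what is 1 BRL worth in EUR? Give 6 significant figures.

BRL/EUR = 0.187281

1 BRL ÷ 0.0414397 = 24.1314 JPY
24.1314 JPY × 0.00776086 = 0.187281 EUR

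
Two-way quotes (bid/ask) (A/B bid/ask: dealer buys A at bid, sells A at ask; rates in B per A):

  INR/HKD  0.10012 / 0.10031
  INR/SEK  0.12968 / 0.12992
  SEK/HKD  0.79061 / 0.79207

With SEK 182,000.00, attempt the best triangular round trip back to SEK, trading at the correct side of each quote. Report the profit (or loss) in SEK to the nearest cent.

Best loop SEK → HKD → INR → SEK:
SEK 182,000.00 × 0.79061 (sell SEK at bid) = HKD 143,891.02
HKD 143,891.02 ÷ 0.10031 (buy INR at ask) = INR 1,434,463.36
INR 1,434,463.36 × 0.12968 (sell INR at bid) = SEK 186,021.21

Net profit: SEK 4,021.21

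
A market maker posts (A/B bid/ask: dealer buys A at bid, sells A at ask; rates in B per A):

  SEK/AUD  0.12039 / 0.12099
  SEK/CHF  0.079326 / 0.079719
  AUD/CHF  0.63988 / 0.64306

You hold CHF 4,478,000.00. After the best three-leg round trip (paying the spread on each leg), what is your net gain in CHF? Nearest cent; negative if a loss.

Best loop CHF → AUD → SEK → CHF:
CHF 4,478,000.00 ÷ 0.64306 (buy AUD at ask) = AUD 6,963,580.38
AUD 6,963,580.38 ÷ 0.12099 (buy SEK at ask) = SEK 57,555,007.70
SEK 57,555,007.70 × 0.079326 (sell SEK at bid) = CHF 4,565,608.54

Net profit: CHF 87,608.54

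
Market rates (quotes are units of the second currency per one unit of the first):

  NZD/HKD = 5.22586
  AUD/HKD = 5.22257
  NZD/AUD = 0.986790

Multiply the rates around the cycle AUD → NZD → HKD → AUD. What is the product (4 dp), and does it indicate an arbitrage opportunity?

1.0140 (arbitrage exists)

Around AUD → NZD → HKD → AUD: 1 ÷ 0.986790 × 5.22586 ÷ 5.22257 = 1.014025
Product > 1; profitable direction is AUD → NZD → HKD → AUD.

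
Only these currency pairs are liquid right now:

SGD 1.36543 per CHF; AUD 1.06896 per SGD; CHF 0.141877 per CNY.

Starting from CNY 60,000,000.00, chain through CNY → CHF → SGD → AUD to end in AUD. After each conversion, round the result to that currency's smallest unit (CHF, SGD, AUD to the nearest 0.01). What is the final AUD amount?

AUD 12,424,935.48

CNY 60,000,000.00 × 0.141877 = CHF 8,512,620.00
CHF 8,512,620.00 × 1.36543 = SGD 11,623,386.73
SGD 11,623,386.73 × 1.06896 = AUD 12,424,935.48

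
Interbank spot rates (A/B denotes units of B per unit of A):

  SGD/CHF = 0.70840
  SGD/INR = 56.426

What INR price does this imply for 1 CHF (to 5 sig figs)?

CHF/INR = 79.653

1 CHF ÷ 0.70840 = 1.41163 SGD
1.41163 SGD × 56.426 = 79.6527 INR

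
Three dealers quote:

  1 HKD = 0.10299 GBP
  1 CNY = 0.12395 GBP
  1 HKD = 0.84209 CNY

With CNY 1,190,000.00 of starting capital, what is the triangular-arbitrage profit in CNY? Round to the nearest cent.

Profitable loop is CNY → GBP → HKD → CNY:
CNY 1,190,000.00 × 0.12395 = GBP 147,500.50
GBP 147,500.50 ÷ 0.10299 = HKD 1,432,182.74
HKD 1,432,182.74 × 0.84209 = CNY 1,206,026.76
Profit = CNY 1,206,026.76 − CNY 1,190,000.00

Profit: CNY 16,026.76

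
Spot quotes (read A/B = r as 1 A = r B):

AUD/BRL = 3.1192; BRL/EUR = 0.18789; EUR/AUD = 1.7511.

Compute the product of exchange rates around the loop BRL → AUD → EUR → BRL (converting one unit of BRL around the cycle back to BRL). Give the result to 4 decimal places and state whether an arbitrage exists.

0.9744 (arbitrage exists)

Around BRL → AUD → EUR → BRL: 1 ÷ 3.1192 ÷ 1.7511 ÷ 0.18789 = 0.974411
Product < 1; profitable direction is BRL → EUR → AUD → BRL.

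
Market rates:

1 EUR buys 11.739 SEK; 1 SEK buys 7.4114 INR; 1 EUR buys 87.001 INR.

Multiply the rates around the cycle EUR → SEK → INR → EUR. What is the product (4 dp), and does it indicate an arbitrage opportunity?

1.0000 (no arbitrage)

Around EUR → SEK → INR → EUR: 1 × 11.739 × 7.4114 ÷ 87.001 = 1.000016
Product ≈ 1 (deviation 0.002%, within rounding noise).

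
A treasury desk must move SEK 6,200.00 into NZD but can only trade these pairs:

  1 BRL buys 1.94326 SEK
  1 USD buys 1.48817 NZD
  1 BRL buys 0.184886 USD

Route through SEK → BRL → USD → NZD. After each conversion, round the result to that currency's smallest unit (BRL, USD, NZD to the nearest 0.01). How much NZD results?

NZD 877.84

SEK 6,200.00 ÷ 1.94326 = BRL 3,190.51
BRL 3,190.51 × 0.184886 = USD 589.88
USD 589.88 × 1.48817 = NZD 877.84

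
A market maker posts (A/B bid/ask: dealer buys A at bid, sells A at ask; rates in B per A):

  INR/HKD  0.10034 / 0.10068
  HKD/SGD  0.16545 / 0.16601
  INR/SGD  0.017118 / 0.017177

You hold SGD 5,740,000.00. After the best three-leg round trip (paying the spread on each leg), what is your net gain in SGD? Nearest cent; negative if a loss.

Best loop SGD → HKD → INR → SGD:
SGD 5,740,000.00 ÷ 0.16601 (buy HKD at ask) = HKD 34,576,230.35
HKD 34,576,230.35 ÷ 0.10068 (buy INR at ask) = INR 343,426,999.88
INR 343,426,999.88 × 0.017118 (sell INR at bid) = SGD 5,878,783.38

Net profit: SGD 138,783.38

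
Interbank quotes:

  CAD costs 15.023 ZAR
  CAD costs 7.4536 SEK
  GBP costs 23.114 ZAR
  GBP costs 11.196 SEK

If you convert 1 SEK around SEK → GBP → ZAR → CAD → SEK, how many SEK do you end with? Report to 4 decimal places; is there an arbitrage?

Around SEK → GBP → ZAR → CAD → SEK: 1 ÷ 11.196 × 23.114 ÷ 15.023 × 7.4536 = 1.024287
Product > 1; profitable direction is SEK → GBP → ZAR → CAD → SEK.

1.0243 (arbitrage exists)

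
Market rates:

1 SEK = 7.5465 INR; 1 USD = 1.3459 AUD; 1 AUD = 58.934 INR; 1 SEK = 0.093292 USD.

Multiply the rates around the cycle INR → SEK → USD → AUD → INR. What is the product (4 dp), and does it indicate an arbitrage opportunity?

Around INR → SEK → USD → AUD → INR: 1 ÷ 7.5465 × 0.093292 × 1.3459 × 58.934 = 0.980568
Product < 1; profitable direction is INR → AUD → USD → SEK → INR.

0.9806 (arbitrage exists)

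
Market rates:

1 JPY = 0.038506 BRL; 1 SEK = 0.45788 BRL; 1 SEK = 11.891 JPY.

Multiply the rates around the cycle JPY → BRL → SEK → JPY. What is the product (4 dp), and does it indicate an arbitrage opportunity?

1.0000 (no arbitrage)

Around JPY → BRL → SEK → JPY: 1 × 0.038506 ÷ 0.45788 × 11.891 = 0.999989
Product ≈ 1 (deviation 0.001%, within rounding noise).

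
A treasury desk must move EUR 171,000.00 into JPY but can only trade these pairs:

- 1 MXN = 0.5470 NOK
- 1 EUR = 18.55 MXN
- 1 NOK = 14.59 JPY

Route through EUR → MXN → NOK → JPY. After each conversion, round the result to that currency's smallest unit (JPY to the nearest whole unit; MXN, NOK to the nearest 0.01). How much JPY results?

JPY 25,315,275

EUR 171,000.00 × 18.55 = MXN 3,172,050.00
MXN 3,172,050.00 × 0.5470 = NOK 1,735,111.35
NOK 1,735,111.35 × 14.59 = JPY 25,315,275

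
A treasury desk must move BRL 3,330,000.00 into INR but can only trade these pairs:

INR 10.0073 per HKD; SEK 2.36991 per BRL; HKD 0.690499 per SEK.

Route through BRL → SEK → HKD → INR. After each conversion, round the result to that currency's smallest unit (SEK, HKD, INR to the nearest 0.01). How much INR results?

INR 54,532,581.95

BRL 3,330,000.00 × 2.36991 = SEK 7,891,800.30
SEK 7,891,800.30 × 0.690499 = HKD 5,449,280.22
HKD 5,449,280.22 × 10.0073 = INR 54,532,581.95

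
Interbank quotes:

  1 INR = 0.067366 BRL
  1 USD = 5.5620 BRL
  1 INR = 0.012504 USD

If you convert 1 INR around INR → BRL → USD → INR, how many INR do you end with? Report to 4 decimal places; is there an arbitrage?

Around INR → BRL → USD → INR: 1 × 0.067366 ÷ 5.5620 ÷ 0.012504 = 0.968636
Product < 1; profitable direction is INR → USD → BRL → INR.

0.9686 (arbitrage exists)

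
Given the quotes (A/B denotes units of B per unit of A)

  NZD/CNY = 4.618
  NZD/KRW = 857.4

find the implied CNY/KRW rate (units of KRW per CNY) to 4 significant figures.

CNY/KRW = 185.7

1 CNY ÷ 4.618 = 0.216544 NZD
0.216544 NZD × 857.4 = 185.665 KRW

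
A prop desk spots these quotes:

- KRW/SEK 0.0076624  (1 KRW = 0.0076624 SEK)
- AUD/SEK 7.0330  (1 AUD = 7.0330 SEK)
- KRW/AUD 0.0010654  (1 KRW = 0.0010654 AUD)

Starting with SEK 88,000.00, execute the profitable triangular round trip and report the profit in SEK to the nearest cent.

Profitable loop is SEK → AUD → KRW → SEK:
SEK 88,000.00 ÷ 7.0330 = AUD 12,512.44
AUD 12,512.44 ÷ 0.0010654 = KRW 11,744,360
KRW 11,744,360 × 0.0076624 = SEK 89,989.99
Profit = SEK 89,989.99 − SEK 88,000.00

Profit: SEK 1,989.99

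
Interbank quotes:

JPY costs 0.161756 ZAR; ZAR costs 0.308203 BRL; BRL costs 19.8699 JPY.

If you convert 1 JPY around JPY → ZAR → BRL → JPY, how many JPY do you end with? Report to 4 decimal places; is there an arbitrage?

0.9906 (arbitrage exists)

Around JPY → ZAR → BRL → JPY: 1 × 0.161756 × 0.308203 × 19.8699 = 0.990588
Product < 1; profitable direction is JPY → BRL → ZAR → JPY.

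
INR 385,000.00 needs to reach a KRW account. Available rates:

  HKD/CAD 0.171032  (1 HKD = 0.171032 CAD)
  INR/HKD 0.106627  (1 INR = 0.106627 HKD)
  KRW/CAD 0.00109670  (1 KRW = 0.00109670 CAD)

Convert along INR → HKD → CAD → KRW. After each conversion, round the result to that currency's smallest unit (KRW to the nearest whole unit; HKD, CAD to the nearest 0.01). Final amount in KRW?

INR 385,000.00 × 0.106627 = HKD 41,051.39
HKD 41,051.39 × 0.171032 = CAD 7,021.10
CAD 7,021.10 ÷ 0.00109670 = KRW 6,402,024

KRW 6,402,024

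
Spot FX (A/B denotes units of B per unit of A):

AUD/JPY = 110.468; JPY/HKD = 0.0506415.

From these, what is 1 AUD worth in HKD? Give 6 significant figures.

AUD/HKD = 5.59427

1 AUD × 110.468 = 110.468 JPY
110.468 JPY × 0.0506415 = 5.59427 HKD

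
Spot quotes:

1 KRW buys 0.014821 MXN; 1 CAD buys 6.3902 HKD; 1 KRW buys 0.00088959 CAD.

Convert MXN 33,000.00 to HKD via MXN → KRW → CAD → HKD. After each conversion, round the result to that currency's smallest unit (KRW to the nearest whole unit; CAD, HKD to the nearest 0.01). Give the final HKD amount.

HKD 12,657.26

MXN 33,000.00 ÷ 0.014821 = KRW 2,226,570
KRW 2,226,570 × 0.00088959 = CAD 1,980.73
CAD 1,980.73 × 6.3902 = HKD 12,657.26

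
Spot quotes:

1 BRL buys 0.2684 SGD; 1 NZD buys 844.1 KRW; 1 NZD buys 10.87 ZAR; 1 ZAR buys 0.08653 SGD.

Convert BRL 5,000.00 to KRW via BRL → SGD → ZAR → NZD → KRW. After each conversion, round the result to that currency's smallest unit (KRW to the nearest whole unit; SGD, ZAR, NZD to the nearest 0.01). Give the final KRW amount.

KRW 1,204,345

BRL 5,000.00 × 0.2684 = SGD 1,342.00
SGD 1,342.00 ÷ 0.08653 = ZAR 15,509.07
ZAR 15,509.07 ÷ 10.87 = NZD 1,426.78
NZD 1,426.78 × 844.1 = KRW 1,204,345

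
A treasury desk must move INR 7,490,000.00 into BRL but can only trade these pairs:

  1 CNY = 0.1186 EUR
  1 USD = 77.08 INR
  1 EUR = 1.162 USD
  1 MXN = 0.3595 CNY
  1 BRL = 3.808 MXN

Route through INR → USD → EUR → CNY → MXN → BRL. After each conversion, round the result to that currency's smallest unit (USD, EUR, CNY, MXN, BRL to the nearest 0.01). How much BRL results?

BRL 515,054.85

INR 7,490,000.00 ÷ 77.08 = USD 97,171.77
USD 97,171.77 ÷ 1.162 = EUR 83,624.59
EUR 83,624.59 ÷ 0.1186 = CNY 705,097.72
CNY 705,097.72 ÷ 0.3595 = MXN 1,961,328.85
MXN 1,961,328.85 ÷ 3.808 = BRL 515,054.85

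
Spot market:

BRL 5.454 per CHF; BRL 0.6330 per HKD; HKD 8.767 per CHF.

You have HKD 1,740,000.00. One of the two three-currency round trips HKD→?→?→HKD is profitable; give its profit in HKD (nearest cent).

Profit: HKD 30,471.06

Profitable loop is HKD → BRL → CHF → HKD:
HKD 1,740,000.00 × 0.6330 = BRL 1,101,420.00
BRL 1,101,420.00 ÷ 5.454 = CHF 201,947.19
CHF 201,947.19 × 8.767 = HKD 1,770,471.06
Profit = HKD 1,770,471.06 − HKD 1,740,000.00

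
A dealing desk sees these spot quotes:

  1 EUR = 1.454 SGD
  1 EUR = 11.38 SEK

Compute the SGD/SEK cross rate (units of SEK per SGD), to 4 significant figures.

SGD/SEK = 7.827

1 SGD ÷ 1.454 = 0.687758 EUR
0.687758 EUR × 11.38 = 7.82669 SEK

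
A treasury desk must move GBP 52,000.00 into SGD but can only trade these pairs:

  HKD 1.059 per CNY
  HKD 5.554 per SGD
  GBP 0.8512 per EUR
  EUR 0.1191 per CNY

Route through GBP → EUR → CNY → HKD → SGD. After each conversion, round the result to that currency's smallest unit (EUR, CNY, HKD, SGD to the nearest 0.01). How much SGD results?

SGD 97,802.53

GBP 52,000.00 ÷ 0.8512 = EUR 61,090.23
EUR 61,090.23 ÷ 0.1191 = CNY 512,932.24
CNY 512,932.24 × 1.059 = HKD 543,195.24
HKD 543,195.24 ÷ 5.554 = SGD 97,802.53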